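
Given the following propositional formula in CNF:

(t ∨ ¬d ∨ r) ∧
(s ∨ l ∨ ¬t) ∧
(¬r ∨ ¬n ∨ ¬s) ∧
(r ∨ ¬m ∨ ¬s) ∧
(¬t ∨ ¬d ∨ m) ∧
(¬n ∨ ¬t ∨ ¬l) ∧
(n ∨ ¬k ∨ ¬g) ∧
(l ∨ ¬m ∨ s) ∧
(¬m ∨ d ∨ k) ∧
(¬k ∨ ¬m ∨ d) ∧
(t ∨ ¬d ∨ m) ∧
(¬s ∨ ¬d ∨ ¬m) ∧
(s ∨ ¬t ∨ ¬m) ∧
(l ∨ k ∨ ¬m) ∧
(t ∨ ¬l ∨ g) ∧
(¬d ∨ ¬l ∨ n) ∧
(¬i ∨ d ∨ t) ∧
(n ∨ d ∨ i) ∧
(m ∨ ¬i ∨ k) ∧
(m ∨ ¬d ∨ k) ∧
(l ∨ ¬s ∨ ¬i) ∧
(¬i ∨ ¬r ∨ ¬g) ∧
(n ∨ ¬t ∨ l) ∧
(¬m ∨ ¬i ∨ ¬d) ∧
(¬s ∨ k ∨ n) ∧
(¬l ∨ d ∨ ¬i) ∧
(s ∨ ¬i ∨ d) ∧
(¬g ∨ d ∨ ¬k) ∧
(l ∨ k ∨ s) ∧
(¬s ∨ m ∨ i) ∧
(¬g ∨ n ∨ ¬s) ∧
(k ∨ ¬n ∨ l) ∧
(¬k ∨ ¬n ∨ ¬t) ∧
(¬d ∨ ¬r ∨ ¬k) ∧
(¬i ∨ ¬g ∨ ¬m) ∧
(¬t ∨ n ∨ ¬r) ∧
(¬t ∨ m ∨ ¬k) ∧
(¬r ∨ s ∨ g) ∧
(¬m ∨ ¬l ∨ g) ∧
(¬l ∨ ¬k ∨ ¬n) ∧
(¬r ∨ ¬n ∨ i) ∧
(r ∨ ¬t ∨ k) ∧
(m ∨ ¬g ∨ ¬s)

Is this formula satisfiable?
Yes

Yes, the formula is satisfiable.

One satisfying assignment is: m=False, s=False, d=False, k=True, r=False, n=True, t=False, l=False, g=False, i=False

Verification: With this assignment, all 43 clauses evaluate to true.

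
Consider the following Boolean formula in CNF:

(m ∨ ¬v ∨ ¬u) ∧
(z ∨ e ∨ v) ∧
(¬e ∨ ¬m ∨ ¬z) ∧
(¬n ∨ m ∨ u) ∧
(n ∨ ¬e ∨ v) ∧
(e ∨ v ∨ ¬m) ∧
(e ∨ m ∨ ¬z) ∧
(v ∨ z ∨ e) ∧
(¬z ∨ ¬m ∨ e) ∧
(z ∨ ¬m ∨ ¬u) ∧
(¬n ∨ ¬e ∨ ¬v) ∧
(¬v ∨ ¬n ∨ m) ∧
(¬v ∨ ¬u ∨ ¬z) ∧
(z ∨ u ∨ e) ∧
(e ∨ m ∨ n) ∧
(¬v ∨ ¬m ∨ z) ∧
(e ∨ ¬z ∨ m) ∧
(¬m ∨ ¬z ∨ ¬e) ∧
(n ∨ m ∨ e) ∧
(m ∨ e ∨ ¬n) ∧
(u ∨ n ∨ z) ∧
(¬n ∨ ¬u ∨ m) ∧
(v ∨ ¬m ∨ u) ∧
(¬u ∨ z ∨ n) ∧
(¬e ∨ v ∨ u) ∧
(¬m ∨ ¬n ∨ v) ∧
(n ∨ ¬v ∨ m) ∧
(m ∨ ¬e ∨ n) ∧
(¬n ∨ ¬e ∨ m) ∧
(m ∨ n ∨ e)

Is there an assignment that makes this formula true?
No

No, the formula is not satisfiable.

No assignment of truth values to the variables can make all 30 clauses true simultaneously.

The formula is UNSAT (unsatisfiable).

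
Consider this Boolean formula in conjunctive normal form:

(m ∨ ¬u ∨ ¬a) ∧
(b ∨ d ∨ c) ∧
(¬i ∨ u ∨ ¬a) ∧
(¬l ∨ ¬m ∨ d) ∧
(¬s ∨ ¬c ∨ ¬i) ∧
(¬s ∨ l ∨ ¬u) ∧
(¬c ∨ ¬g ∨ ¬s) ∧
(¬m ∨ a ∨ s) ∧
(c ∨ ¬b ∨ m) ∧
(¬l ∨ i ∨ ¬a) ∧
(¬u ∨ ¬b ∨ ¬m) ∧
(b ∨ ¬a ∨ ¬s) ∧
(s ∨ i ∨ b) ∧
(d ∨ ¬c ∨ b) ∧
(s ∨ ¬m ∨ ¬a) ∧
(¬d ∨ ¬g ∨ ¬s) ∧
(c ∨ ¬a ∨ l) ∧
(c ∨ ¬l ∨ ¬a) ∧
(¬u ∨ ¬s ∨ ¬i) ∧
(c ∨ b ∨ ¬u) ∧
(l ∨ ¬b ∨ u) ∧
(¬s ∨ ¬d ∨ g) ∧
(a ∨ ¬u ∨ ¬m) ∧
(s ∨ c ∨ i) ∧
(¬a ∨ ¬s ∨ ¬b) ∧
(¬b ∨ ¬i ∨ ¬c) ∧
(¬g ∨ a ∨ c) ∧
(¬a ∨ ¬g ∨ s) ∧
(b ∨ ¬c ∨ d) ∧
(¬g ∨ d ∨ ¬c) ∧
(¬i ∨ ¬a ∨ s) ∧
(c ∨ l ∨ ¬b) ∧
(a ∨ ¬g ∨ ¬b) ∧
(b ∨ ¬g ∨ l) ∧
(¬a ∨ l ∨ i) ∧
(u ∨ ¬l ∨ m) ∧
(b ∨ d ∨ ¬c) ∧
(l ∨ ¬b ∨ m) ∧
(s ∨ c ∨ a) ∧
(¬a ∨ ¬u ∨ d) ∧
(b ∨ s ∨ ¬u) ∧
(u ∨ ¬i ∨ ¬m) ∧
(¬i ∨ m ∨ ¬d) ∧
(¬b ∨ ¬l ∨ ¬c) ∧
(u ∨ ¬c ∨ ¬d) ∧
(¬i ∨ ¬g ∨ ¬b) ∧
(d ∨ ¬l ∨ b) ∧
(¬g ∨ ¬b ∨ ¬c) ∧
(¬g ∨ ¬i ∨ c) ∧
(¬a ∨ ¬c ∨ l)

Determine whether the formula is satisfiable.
No

No, the formula is not satisfiable.

No assignment of truth values to the variables can make all 50 clauses true simultaneously.

The formula is UNSAT (unsatisfiable).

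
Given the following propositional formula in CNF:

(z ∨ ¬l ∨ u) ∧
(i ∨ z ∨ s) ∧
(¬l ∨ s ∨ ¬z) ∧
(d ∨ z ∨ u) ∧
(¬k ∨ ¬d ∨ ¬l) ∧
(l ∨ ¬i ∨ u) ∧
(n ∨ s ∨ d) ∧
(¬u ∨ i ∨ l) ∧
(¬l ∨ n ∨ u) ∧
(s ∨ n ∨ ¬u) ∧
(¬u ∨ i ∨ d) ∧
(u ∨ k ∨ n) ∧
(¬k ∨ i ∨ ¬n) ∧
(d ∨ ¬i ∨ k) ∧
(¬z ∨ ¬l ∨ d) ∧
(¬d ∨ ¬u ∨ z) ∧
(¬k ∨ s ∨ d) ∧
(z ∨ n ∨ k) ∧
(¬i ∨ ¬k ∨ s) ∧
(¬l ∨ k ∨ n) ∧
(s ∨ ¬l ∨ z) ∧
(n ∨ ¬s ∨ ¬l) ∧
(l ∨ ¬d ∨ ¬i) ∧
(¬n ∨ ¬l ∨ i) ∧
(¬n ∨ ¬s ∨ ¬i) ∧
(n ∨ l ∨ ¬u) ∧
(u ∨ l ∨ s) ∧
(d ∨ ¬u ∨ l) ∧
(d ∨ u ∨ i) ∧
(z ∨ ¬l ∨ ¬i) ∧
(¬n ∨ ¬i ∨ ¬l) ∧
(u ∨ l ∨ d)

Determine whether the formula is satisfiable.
Yes

Yes, the formula is satisfiable.

One satisfying assignment is: l=False, d=True, u=False, i=False, n=False, z=False, s=True, k=True

Verification: With this assignment, all 32 clauses evaluate to true.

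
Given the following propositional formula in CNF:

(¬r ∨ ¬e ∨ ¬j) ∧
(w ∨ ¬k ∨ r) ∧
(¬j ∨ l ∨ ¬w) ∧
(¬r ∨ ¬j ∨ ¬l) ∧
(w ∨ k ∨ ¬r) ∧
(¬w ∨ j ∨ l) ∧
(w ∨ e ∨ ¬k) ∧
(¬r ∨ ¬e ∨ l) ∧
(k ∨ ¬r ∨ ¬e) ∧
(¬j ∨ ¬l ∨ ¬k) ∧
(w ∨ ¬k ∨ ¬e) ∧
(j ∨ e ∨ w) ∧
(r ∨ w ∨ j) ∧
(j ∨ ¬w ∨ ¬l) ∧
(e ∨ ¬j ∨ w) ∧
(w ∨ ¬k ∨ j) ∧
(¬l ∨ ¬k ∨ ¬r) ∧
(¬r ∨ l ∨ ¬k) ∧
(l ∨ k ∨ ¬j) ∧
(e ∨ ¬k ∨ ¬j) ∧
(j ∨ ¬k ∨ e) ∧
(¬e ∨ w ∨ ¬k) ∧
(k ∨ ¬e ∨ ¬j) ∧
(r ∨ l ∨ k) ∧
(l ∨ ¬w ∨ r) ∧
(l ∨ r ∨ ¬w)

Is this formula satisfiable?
Yes

Yes, the formula is satisfiable.

One satisfying assignment is: k=False, e=False, l=True, j=True, w=True, r=False

Verification: With this assignment, all 26 clauses evaluate to true.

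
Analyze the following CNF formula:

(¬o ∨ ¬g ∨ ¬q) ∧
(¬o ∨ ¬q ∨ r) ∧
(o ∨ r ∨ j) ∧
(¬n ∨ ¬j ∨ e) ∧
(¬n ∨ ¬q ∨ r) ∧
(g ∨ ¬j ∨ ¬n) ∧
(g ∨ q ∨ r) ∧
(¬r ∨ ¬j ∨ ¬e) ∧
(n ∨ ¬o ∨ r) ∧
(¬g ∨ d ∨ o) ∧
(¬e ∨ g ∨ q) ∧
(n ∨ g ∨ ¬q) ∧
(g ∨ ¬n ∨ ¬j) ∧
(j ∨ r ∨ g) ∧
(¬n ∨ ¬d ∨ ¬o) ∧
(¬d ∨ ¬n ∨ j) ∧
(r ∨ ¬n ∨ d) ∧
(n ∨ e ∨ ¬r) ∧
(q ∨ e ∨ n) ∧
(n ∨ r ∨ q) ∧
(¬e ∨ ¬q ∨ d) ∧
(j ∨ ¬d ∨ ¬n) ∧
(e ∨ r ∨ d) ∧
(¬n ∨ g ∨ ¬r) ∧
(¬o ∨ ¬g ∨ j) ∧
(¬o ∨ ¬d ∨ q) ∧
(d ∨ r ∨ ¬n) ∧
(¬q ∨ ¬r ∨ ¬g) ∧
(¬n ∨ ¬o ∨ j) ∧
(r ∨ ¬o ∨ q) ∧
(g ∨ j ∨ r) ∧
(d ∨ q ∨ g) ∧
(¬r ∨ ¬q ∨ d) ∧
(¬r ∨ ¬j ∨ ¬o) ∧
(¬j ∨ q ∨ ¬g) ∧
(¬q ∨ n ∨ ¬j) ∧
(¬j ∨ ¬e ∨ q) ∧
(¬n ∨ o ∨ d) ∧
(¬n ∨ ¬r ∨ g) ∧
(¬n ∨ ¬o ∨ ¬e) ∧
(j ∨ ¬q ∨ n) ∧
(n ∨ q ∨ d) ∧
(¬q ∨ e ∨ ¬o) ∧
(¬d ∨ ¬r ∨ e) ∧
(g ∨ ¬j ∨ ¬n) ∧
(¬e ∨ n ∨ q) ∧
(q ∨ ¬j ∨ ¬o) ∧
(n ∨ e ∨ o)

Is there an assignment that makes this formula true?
No

No, the formula is not satisfiable.

No assignment of truth values to the variables can make all 48 clauses true simultaneously.

The formula is UNSAT (unsatisfiable).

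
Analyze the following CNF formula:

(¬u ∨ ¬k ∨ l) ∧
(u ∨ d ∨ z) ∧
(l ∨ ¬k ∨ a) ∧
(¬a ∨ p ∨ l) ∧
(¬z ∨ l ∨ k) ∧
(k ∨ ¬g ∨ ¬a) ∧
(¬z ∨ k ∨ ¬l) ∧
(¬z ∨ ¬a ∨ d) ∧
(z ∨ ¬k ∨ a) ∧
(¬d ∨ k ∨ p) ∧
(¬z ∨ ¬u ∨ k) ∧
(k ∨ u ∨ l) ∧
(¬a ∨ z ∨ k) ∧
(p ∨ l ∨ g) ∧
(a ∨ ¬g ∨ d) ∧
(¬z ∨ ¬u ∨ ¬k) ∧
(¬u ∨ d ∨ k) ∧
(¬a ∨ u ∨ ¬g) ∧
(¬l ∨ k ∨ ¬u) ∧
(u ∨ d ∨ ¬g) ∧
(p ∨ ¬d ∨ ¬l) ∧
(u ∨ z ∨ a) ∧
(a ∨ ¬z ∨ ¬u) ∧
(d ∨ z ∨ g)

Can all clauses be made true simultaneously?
Yes

Yes, the formula is satisfiable.

One satisfying assignment is: k=True, l=True, p=False, z=True, a=False, d=False, g=False, u=False

Verification: With this assignment, all 24 clauses evaluate to true.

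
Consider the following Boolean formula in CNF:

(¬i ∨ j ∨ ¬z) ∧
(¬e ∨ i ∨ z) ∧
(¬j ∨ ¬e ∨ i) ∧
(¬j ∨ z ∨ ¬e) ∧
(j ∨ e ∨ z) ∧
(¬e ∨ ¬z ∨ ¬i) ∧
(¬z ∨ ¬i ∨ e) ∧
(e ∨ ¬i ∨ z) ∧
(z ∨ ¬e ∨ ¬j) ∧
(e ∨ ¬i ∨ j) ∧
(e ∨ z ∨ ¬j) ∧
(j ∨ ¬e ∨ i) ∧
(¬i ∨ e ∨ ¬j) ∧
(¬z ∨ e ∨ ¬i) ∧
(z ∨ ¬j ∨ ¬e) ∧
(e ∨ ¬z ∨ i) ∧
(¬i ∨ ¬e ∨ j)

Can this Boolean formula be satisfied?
No

No, the formula is not satisfiable.

No assignment of truth values to the variables can make all 17 clauses true simultaneously.

The formula is UNSAT (unsatisfiable).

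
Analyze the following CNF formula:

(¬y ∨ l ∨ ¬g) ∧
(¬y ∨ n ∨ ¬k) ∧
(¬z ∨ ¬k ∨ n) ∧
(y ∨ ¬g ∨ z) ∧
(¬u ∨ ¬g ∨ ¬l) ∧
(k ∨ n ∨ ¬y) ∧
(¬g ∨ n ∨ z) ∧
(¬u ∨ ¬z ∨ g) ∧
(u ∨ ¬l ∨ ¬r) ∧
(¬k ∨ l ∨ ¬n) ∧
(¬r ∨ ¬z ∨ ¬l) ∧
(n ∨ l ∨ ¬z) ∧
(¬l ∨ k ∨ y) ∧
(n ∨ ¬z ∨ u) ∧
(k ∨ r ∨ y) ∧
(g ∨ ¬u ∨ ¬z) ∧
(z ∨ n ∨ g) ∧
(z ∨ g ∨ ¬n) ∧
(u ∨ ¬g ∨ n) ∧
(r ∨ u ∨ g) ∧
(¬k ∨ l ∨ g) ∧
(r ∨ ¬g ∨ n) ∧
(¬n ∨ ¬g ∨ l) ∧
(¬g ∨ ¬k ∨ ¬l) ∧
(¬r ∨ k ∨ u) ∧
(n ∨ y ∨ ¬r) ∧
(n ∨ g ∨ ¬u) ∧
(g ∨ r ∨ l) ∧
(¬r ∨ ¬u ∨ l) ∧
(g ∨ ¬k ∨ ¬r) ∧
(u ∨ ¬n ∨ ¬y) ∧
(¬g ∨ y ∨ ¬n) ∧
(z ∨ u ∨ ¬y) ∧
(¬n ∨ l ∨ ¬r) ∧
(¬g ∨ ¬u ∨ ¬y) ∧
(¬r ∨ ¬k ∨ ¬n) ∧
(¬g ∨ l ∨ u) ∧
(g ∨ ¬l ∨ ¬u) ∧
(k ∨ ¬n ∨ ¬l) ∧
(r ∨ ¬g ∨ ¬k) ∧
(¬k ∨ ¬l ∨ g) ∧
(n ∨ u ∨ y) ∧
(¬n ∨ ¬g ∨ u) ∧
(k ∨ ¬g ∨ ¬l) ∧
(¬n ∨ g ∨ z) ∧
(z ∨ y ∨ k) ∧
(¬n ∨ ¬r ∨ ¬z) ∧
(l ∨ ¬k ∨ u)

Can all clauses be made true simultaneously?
No

No, the formula is not satisfiable.

No assignment of truth values to the variables can make all 48 clauses true simultaneously.

The formula is UNSAT (unsatisfiable).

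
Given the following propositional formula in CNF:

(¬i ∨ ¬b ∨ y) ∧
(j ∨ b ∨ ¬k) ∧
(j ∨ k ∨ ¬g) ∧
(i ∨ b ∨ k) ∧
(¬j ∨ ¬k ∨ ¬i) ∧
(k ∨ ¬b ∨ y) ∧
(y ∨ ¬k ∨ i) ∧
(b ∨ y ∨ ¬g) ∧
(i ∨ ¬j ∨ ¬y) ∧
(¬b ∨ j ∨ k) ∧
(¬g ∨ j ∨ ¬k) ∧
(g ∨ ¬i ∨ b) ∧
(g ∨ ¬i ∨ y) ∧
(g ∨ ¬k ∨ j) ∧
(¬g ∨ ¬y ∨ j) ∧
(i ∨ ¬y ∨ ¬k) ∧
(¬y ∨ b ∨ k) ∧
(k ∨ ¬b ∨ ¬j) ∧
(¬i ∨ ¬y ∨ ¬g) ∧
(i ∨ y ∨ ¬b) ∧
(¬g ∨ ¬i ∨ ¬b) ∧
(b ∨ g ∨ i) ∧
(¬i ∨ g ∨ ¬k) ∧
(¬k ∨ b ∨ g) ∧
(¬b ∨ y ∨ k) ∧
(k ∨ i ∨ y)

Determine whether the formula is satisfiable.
No

No, the formula is not satisfiable.

No assignment of truth values to the variables can make all 26 clauses true simultaneously.

The formula is UNSAT (unsatisfiable).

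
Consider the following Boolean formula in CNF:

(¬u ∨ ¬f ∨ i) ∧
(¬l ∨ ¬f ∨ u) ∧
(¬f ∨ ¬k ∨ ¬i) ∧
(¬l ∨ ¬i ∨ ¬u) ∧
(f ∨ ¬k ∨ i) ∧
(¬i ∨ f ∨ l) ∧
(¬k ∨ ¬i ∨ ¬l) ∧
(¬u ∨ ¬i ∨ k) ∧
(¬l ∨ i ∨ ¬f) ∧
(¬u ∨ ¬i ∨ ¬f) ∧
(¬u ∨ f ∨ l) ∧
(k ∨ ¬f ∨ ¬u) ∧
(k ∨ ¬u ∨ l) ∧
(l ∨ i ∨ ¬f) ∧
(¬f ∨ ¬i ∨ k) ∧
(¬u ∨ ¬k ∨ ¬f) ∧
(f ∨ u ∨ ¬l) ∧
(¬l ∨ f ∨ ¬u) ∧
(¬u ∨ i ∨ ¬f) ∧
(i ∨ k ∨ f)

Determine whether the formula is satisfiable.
No

No, the formula is not satisfiable.

No assignment of truth values to the variables can make all 20 clauses true simultaneously.

The formula is UNSAT (unsatisfiable).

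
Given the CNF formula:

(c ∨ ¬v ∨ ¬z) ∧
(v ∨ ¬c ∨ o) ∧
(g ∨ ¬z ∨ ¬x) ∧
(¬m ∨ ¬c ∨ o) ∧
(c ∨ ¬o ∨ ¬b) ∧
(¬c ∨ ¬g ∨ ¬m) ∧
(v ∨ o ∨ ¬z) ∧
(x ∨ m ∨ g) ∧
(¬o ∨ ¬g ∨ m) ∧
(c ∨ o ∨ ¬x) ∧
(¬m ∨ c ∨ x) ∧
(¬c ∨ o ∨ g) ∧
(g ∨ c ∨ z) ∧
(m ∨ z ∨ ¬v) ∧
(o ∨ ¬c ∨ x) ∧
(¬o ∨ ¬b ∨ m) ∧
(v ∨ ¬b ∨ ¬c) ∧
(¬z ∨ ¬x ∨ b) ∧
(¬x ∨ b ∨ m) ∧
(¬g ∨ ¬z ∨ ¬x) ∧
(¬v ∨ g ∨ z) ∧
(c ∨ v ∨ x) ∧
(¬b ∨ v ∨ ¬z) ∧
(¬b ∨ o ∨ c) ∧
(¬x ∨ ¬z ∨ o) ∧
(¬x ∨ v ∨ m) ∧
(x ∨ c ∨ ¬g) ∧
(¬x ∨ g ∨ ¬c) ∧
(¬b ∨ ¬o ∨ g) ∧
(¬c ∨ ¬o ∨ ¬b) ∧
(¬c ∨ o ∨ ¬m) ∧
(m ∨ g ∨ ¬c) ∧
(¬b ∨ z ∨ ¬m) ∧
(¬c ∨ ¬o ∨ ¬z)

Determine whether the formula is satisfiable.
Yes

Yes, the formula is satisfiable.

One satisfying assignment is: z=False, m=True, v=False, g=False, b=False, x=False, o=True, c=True

Verification: With this assignment, all 34 clauses evaluate to true.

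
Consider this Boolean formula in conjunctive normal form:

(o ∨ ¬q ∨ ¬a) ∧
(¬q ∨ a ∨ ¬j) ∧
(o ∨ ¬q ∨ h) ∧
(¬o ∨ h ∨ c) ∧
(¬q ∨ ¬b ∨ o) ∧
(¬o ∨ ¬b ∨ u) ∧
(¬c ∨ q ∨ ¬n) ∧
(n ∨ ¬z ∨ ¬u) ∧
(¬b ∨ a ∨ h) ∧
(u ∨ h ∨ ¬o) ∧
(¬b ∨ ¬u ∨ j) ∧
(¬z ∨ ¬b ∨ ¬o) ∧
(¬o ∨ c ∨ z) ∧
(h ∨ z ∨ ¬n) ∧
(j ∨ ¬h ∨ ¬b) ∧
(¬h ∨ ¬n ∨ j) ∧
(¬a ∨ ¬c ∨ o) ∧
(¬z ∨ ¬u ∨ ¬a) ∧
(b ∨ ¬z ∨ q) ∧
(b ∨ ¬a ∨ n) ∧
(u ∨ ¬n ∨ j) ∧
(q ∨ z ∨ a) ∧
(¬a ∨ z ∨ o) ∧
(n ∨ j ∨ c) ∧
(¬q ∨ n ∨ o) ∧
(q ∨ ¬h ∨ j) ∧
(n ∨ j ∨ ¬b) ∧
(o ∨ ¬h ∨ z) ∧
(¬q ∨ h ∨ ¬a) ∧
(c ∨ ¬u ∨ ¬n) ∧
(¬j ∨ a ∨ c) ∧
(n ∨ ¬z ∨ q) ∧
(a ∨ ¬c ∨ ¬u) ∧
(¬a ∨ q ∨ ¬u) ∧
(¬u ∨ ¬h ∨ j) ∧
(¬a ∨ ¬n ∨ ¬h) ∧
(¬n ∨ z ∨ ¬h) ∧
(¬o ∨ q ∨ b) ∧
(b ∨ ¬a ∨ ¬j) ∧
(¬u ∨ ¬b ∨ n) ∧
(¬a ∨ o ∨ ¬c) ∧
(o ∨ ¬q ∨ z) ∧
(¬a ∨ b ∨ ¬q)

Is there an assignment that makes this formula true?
Yes

Yes, the formula is satisfiable.

One satisfying assignment is: z=False, q=True, b=False, o=True, a=False, u=False, h=True, j=False, n=False, c=True

Verification: With this assignment, all 43 clauses evaluate to true.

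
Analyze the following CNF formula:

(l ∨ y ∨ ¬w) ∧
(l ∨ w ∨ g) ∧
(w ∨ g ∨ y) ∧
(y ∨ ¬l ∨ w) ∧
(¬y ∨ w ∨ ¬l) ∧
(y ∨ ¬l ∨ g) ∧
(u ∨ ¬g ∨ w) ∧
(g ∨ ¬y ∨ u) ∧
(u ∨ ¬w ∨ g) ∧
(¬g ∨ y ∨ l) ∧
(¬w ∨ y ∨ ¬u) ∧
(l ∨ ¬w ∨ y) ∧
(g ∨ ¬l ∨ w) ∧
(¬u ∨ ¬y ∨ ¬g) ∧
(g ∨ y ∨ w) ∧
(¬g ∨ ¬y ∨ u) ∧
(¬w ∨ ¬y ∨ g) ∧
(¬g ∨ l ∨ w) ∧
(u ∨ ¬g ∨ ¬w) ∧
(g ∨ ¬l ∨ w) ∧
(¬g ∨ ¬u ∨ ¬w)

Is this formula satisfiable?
No

No, the formula is not satisfiable.

No assignment of truth values to the variables can make all 21 clauses true simultaneously.

The formula is UNSAT (unsatisfiable).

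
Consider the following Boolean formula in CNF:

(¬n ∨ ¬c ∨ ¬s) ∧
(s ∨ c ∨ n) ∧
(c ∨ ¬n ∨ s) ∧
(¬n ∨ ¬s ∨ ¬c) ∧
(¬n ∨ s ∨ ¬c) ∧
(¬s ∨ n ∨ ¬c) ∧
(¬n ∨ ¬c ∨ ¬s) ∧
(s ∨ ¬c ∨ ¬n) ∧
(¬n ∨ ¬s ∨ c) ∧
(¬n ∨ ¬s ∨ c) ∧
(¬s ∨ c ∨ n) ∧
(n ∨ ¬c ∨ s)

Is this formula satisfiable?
No

No, the formula is not satisfiable.

No assignment of truth values to the variables can make all 12 clauses true simultaneously.

The formula is UNSAT (unsatisfiable).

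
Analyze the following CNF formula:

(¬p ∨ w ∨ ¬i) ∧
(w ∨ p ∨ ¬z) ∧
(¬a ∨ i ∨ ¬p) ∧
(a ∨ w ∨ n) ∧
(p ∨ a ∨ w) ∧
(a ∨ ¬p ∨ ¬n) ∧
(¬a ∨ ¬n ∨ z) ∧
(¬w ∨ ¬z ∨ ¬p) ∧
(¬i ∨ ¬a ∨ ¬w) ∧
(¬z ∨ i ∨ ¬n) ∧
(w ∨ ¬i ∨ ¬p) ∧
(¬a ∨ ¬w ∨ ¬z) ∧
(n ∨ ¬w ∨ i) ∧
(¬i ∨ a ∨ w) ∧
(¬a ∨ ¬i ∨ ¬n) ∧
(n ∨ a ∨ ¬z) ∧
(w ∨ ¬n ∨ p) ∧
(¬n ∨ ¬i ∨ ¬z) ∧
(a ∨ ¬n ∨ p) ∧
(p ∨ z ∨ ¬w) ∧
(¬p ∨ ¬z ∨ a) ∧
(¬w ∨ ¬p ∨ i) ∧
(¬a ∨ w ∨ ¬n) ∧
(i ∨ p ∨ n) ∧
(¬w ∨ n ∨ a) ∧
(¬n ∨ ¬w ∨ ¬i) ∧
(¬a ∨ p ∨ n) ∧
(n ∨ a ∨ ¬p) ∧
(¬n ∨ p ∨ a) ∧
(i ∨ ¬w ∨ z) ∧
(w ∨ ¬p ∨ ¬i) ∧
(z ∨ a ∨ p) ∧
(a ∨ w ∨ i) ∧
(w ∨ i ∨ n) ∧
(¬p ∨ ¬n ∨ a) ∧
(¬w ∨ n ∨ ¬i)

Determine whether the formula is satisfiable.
No

No, the formula is not satisfiable.

No assignment of truth values to the variables can make all 36 clauses true simultaneously.

The formula is UNSAT (unsatisfiable).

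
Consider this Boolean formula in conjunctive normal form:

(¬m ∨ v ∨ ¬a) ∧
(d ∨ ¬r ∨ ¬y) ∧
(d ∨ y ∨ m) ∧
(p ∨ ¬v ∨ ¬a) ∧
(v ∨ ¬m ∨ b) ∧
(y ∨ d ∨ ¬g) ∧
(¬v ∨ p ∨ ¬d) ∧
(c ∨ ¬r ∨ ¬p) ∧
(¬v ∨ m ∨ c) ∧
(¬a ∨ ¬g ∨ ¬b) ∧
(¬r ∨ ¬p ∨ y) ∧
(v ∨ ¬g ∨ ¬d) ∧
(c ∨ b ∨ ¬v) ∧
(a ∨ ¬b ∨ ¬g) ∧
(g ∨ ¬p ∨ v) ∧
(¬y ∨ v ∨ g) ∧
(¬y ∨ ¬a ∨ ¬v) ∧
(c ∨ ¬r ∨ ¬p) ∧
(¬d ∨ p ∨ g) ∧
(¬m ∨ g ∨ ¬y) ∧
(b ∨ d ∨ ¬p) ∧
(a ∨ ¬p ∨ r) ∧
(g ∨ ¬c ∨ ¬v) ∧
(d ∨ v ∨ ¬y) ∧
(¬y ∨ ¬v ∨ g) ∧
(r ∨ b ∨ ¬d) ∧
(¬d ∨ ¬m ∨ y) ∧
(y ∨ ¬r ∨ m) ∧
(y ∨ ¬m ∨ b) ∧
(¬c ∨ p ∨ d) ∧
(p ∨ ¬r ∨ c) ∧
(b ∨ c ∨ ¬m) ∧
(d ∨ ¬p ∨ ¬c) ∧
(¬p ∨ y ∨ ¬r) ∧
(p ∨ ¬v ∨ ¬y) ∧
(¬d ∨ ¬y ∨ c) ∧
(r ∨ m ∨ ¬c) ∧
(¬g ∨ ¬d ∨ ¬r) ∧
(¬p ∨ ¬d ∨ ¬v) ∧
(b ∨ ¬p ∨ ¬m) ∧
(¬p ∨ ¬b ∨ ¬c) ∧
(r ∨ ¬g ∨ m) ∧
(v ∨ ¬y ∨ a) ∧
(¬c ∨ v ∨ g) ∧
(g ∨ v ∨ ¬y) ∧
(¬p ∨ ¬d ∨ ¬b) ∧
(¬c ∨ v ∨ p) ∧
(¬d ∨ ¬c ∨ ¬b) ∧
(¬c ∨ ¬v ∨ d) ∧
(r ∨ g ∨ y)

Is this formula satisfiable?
No

No, the formula is not satisfiable.

No assignment of truth values to the variables can make all 50 clauses true simultaneously.

The formula is UNSAT (unsatisfiable).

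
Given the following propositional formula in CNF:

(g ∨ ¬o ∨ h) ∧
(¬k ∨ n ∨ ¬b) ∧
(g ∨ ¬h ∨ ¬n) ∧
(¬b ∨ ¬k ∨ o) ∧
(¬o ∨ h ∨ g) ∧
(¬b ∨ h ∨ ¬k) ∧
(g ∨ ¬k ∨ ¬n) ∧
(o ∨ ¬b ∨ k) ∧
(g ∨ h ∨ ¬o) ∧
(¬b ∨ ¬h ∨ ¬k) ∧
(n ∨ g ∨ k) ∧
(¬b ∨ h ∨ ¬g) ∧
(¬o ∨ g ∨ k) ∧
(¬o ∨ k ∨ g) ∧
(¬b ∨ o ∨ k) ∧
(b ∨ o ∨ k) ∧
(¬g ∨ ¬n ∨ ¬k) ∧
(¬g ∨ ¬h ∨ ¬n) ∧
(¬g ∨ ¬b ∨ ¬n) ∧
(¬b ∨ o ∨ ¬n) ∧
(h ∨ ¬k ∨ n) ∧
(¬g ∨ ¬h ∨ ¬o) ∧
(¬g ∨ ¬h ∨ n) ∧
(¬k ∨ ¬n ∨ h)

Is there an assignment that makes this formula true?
Yes

Yes, the formula is satisfiable.

One satisfying assignment is: b=False, g=True, h=False, o=True, n=False, k=False

Verification: With this assignment, all 24 clauses evaluate to true.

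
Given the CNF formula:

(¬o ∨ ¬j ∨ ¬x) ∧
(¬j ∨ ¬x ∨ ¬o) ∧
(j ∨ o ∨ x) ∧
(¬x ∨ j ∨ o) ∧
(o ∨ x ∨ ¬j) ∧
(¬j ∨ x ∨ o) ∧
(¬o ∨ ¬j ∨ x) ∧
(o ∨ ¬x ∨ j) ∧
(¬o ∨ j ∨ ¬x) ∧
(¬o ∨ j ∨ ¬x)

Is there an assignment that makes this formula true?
Yes

Yes, the formula is satisfiable.

One satisfying assignment is: j=True, x=True, o=False

Verification: With this assignment, all 10 clauses evaluate to true.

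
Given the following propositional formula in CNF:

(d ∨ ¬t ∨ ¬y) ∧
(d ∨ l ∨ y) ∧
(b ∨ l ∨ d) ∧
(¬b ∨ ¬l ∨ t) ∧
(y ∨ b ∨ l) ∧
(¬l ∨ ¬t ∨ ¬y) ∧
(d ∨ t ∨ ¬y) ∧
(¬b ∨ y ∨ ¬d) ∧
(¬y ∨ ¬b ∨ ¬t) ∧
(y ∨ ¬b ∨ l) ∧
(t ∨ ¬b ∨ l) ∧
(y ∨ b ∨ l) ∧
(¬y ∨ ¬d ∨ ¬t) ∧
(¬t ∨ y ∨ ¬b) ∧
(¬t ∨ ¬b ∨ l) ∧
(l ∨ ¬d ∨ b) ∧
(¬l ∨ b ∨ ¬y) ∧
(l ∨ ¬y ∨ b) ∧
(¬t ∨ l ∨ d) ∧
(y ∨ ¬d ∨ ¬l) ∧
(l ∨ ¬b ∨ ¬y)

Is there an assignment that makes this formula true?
Yes

Yes, the formula is satisfiable.

One satisfying assignment is: d=False, y=False, b=False, t=False, l=True

Verification: With this assignment, all 21 clauses evaluate to true.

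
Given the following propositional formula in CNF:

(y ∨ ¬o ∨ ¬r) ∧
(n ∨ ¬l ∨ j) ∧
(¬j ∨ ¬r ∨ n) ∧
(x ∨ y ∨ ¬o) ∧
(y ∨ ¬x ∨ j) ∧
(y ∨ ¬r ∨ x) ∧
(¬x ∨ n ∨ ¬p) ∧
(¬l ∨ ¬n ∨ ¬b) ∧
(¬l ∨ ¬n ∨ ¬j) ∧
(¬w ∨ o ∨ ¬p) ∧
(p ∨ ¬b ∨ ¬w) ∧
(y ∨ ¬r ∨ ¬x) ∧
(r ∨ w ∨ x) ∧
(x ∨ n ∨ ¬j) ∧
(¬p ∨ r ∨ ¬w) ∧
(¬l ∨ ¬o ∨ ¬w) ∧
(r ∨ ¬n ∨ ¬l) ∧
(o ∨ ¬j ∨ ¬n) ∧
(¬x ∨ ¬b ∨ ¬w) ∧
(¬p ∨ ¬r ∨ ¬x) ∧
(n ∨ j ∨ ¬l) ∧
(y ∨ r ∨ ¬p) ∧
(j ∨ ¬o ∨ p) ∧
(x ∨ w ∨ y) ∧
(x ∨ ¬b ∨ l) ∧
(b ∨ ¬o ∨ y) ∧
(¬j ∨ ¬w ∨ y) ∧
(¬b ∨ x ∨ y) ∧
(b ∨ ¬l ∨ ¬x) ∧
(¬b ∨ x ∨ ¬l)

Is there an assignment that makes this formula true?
Yes

Yes, the formula is satisfiable.

One satisfying assignment is: w=False, j=False, b=False, x=False, n=False, o=False, r=True, y=True, p=False, l=False

Verification: With this assignment, all 30 clauses evaluate to true.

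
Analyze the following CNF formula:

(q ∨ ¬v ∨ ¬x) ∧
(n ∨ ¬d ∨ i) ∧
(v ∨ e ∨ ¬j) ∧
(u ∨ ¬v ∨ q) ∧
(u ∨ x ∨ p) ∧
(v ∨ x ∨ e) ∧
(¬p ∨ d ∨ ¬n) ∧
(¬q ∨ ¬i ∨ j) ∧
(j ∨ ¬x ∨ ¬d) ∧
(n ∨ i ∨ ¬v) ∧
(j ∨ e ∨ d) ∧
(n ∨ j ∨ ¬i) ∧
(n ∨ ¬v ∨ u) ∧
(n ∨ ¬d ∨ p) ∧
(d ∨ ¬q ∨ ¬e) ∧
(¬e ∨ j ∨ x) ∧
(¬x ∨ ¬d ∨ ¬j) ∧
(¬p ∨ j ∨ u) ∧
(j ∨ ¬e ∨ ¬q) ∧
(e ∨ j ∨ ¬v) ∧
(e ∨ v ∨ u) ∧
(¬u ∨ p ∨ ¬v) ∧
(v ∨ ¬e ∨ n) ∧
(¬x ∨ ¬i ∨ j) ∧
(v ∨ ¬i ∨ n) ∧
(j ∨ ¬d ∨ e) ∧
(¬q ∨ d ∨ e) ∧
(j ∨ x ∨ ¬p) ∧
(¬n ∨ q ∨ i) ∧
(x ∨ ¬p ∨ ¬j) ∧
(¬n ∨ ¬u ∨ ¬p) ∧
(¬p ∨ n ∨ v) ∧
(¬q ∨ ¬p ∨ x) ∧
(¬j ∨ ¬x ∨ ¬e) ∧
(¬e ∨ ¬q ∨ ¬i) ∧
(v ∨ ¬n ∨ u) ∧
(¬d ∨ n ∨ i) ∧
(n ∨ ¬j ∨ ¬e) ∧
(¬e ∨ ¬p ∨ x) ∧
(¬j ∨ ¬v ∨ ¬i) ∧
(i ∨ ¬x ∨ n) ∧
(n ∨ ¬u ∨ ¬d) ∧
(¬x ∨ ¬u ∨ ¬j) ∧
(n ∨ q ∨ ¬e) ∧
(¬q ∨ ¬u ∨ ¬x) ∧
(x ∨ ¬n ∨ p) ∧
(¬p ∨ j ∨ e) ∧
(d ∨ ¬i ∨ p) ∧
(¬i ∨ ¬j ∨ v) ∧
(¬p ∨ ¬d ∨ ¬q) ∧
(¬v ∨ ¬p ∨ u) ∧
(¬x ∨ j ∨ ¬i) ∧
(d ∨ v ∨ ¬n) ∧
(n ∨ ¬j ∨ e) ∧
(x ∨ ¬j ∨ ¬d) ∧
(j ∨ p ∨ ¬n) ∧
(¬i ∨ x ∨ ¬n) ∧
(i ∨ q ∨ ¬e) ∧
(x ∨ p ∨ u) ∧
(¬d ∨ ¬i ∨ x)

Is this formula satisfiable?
No

No, the formula is not satisfiable.

No assignment of truth values to the variables can make all 60 clauses true simultaneously.

The formula is UNSAT (unsatisfiable).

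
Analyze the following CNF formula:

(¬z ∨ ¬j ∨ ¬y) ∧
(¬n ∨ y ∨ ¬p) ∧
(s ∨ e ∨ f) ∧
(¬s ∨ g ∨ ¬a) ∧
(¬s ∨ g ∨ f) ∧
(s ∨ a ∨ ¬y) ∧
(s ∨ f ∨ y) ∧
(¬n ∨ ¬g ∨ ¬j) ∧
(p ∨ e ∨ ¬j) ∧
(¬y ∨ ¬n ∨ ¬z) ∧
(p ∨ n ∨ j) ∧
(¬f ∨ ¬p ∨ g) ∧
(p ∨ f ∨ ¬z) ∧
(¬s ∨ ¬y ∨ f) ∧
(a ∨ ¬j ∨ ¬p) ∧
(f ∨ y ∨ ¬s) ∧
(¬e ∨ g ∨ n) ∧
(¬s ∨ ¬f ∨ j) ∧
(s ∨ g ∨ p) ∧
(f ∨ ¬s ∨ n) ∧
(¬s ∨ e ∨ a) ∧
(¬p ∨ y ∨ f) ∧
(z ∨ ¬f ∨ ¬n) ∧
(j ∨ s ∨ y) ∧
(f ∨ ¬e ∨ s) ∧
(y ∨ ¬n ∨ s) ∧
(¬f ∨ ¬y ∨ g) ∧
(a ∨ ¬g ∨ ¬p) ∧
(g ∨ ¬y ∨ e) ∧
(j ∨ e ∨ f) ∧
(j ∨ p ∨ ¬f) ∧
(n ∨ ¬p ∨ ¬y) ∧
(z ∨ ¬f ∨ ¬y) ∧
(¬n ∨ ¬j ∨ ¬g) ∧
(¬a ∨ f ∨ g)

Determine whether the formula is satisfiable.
Yes

Yes, the formula is satisfiable.

One satisfying assignment is: j=True, s=False, e=False, z=True, a=True, n=False, y=False, f=True, g=True, p=True

Verification: With this assignment, all 35 clauses evaluate to true.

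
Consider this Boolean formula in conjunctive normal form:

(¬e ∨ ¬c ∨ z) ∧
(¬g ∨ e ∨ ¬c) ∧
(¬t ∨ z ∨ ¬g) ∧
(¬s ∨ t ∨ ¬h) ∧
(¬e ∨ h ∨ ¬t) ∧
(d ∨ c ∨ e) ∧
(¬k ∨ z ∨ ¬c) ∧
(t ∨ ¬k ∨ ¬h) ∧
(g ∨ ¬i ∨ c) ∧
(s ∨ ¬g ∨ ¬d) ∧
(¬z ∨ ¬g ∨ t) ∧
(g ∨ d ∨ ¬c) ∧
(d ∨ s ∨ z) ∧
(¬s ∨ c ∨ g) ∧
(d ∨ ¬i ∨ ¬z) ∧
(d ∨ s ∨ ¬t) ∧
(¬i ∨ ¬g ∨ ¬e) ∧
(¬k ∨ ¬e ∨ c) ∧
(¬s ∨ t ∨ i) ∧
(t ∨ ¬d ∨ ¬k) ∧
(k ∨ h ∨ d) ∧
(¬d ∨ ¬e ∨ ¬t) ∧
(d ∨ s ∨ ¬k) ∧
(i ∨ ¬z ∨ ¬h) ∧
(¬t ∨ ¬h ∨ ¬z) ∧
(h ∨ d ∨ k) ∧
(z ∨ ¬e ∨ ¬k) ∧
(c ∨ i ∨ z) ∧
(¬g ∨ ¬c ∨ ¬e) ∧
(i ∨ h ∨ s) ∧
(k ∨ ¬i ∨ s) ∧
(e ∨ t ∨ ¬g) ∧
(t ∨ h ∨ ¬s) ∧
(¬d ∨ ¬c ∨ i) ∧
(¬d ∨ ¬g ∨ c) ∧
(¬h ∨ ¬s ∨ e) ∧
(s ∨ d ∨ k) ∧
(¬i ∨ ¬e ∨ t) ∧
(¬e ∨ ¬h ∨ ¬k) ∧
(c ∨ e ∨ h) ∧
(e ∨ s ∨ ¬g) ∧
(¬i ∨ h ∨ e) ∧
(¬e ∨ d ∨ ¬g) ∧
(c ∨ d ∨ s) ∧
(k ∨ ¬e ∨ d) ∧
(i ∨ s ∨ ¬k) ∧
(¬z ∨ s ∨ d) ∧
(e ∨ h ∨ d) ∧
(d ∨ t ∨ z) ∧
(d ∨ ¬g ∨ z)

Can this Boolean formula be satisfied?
No

No, the formula is not satisfiable.

No assignment of truth values to the variables can make all 50 clauses true simultaneously.

The formula is UNSAT (unsatisfiable).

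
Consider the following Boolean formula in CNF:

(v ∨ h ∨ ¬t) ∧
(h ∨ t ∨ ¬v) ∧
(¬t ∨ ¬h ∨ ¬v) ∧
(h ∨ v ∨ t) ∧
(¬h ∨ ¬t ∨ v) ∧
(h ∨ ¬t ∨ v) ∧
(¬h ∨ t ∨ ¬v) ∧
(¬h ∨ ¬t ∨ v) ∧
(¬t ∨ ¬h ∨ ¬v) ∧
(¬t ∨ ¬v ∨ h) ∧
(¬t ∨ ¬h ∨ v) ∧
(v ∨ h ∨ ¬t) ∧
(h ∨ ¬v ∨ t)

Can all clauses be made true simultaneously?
Yes

Yes, the formula is satisfiable.

One satisfying assignment is: h=True, v=False, t=False

Verification: With this assignment, all 13 clauses evaluate to true.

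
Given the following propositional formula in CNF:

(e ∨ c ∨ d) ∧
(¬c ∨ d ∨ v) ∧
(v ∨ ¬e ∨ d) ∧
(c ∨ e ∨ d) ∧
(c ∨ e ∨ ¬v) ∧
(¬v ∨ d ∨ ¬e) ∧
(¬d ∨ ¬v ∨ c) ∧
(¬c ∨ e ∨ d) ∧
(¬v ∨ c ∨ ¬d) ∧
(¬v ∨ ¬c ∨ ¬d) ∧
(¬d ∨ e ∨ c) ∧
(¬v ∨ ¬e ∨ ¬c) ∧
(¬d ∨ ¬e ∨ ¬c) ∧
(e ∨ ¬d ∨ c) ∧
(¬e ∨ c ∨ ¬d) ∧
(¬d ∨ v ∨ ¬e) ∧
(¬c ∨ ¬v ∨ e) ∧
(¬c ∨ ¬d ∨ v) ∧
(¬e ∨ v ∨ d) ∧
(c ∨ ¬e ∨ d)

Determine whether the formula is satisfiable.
No

No, the formula is not satisfiable.

No assignment of truth values to the variables can make all 20 clauses true simultaneously.

The formula is UNSAT (unsatisfiable).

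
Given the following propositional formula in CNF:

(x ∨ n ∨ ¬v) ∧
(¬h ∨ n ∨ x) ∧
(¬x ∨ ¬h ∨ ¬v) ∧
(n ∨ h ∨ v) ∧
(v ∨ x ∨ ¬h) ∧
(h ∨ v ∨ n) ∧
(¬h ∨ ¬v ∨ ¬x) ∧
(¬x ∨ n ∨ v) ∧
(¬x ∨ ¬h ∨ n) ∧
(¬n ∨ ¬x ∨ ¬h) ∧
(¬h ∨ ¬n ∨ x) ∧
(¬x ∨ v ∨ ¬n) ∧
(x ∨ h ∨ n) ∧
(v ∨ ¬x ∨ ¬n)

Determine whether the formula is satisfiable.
Yes

Yes, the formula is satisfiable.

One satisfying assignment is: v=True, n=False, h=False, x=True

Verification: With this assignment, all 14 clauses evaluate to true.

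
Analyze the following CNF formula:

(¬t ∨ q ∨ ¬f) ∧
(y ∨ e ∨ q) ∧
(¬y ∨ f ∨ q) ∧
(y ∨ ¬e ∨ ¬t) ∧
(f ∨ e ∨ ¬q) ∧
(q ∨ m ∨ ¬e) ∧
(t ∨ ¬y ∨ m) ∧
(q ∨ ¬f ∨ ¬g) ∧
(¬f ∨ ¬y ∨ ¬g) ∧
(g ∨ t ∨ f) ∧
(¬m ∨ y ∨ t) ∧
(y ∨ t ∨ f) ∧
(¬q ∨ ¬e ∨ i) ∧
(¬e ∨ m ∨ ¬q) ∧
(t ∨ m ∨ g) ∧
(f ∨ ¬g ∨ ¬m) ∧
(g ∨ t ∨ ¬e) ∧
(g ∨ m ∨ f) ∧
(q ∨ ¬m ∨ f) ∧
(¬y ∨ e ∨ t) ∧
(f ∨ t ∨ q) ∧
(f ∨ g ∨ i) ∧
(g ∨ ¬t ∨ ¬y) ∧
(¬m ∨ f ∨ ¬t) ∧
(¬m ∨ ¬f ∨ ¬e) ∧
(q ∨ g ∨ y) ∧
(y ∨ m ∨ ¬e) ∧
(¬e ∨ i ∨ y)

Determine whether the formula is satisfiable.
Yes

Yes, the formula is satisfiable.

One satisfying assignment is: m=False, i=False, q=True, f=True, y=False, t=True, g=False, e=False

Verification: With this assignment, all 28 clauses evaluate to true.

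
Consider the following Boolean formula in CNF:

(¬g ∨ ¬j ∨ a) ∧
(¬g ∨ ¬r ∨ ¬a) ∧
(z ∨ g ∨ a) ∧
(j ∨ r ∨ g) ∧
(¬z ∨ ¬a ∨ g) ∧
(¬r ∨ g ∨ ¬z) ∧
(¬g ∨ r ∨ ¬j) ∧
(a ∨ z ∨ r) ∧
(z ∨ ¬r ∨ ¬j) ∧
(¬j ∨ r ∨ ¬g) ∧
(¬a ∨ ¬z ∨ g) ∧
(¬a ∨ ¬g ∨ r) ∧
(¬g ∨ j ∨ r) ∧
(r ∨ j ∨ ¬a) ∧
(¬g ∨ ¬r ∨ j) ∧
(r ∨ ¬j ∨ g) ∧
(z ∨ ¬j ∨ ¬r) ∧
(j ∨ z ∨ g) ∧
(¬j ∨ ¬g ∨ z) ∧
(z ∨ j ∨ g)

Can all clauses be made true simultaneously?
No

No, the formula is not satisfiable.

No assignment of truth values to the variables can make all 20 clauses true simultaneously.

The formula is UNSAT (unsatisfiable).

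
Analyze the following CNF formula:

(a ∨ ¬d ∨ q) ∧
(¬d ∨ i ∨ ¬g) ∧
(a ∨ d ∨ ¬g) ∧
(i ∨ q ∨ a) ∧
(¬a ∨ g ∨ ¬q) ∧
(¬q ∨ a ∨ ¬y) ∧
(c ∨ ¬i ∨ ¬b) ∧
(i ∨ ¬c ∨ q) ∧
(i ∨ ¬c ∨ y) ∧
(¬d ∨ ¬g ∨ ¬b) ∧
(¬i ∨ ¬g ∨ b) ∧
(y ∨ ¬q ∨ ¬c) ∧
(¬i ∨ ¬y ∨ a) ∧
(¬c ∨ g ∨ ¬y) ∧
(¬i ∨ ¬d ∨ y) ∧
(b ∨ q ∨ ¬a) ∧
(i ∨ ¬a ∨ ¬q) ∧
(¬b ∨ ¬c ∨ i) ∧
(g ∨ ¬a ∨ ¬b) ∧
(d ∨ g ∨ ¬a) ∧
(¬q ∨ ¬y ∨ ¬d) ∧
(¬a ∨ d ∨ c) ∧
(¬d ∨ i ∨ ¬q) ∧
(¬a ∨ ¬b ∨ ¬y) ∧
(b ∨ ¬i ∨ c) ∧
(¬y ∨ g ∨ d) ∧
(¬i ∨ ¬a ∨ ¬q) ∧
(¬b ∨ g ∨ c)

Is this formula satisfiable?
Yes

Yes, the formula is satisfiable.

One satisfying assignment is: d=False, i=False, q=True, y=False, b=False, a=False, c=False, g=False

Verification: With this assignment, all 28 clauses evaluate to true.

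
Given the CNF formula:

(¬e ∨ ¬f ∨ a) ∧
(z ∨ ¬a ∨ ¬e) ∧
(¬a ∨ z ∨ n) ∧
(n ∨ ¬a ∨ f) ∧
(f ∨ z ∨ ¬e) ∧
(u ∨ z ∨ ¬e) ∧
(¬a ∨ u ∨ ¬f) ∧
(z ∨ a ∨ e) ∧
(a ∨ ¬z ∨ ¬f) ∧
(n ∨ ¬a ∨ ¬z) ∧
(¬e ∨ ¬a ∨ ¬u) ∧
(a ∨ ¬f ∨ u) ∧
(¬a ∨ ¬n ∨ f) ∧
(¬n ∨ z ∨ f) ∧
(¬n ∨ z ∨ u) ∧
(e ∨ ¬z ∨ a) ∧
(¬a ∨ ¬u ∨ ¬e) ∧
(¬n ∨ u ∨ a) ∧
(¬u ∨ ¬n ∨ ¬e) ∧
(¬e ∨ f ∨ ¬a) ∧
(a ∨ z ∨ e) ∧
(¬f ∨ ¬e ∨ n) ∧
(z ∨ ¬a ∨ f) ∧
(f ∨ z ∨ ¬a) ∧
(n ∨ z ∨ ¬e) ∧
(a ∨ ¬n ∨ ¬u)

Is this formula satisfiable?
Yes

Yes, the formula is satisfiable.

One satisfying assignment is: a=False, e=True, u=False, f=False, z=True, n=False

Verification: With this assignment, all 26 clauses evaluate to true.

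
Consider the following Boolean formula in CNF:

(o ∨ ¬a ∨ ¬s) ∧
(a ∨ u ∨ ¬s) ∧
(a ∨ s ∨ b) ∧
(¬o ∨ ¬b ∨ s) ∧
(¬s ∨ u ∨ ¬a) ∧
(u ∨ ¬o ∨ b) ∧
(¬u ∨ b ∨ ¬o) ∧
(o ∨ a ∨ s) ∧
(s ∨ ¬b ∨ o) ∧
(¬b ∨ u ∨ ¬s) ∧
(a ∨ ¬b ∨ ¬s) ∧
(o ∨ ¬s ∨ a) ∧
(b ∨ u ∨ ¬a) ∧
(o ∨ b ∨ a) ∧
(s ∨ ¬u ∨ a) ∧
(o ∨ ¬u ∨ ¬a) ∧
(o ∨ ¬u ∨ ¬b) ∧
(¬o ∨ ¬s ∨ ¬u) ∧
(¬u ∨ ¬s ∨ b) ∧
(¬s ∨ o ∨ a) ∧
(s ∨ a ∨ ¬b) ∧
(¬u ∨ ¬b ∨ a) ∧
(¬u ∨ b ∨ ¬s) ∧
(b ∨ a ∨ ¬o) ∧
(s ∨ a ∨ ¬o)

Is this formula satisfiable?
No

No, the formula is not satisfiable.

No assignment of truth values to the variables can make all 25 clauses true simultaneously.

The formula is UNSAT (unsatisfiable).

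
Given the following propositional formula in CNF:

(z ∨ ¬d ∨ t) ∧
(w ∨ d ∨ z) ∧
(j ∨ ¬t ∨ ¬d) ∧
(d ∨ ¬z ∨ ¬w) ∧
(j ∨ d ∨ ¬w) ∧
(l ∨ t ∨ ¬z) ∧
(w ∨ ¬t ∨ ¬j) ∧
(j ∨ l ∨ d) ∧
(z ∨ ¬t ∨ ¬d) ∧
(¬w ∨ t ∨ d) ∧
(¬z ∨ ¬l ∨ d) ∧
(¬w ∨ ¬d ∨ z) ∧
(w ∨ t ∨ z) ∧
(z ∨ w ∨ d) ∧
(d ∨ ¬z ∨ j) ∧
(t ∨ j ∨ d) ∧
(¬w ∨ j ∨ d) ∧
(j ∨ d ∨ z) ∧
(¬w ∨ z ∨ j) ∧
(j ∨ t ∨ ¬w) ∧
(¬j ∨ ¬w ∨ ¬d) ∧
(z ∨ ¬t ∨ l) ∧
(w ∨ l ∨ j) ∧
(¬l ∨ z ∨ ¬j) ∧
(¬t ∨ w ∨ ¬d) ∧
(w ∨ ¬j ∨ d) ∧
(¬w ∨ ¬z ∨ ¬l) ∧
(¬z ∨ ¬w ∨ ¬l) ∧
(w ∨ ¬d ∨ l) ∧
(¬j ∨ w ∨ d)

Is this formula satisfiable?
Yes

Yes, the formula is satisfiable.

One satisfying assignment is: t=False, d=True, j=False, z=True, l=True, w=False

Verification: With this assignment, all 30 clauses evaluate to true.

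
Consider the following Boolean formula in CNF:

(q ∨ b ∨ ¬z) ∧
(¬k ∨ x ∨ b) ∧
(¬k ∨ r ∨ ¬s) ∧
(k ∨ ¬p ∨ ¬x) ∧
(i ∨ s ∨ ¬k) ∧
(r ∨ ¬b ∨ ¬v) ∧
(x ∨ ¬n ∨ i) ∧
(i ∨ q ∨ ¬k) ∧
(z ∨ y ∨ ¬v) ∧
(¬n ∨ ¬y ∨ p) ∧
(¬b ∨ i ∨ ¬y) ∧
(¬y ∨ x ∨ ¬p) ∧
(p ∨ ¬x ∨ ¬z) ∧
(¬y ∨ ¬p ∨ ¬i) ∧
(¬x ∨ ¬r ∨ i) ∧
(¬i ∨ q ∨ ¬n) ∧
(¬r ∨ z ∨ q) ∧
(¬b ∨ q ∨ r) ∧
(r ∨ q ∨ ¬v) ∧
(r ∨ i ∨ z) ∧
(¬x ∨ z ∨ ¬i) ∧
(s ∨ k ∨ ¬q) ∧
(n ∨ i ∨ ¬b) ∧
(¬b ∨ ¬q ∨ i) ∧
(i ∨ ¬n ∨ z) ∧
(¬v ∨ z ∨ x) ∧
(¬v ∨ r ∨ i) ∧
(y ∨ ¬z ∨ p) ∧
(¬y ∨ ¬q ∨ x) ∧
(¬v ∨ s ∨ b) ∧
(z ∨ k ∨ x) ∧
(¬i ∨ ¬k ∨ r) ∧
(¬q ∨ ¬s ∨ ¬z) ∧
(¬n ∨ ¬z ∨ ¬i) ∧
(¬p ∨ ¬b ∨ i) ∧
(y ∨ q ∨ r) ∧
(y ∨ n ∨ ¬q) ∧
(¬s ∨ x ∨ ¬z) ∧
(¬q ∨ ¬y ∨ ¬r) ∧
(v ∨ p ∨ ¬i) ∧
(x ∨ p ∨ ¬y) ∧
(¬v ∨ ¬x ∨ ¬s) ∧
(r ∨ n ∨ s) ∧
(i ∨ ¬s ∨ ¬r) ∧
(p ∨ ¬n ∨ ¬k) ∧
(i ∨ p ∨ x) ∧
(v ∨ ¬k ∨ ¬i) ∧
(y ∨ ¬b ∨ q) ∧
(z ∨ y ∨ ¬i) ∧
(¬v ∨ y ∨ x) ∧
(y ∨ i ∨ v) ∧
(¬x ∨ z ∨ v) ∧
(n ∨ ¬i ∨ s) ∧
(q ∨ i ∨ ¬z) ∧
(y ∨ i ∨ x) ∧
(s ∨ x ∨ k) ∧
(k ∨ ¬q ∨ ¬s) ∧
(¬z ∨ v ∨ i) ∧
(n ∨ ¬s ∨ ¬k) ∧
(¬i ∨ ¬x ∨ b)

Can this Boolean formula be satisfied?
No

No, the formula is not satisfiable.

No assignment of truth values to the variables can make all 60 clauses true simultaneously.

The formula is UNSAT (unsatisfiable).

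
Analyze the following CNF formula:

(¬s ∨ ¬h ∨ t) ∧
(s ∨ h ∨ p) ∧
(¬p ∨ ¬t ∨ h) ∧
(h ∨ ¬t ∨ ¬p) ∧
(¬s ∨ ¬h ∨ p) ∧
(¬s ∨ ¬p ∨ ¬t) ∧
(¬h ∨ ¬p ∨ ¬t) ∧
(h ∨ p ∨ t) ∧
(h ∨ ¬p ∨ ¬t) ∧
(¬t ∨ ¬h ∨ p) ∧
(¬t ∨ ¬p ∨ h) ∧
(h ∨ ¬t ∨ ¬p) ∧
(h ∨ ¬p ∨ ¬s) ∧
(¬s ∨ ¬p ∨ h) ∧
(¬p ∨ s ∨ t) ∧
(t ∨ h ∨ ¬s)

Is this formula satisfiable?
Yes

Yes, the formula is satisfiable.

One satisfying assignment is: h=True, t=False, p=False, s=False

Verification: With this assignment, all 16 clauses evaluate to true.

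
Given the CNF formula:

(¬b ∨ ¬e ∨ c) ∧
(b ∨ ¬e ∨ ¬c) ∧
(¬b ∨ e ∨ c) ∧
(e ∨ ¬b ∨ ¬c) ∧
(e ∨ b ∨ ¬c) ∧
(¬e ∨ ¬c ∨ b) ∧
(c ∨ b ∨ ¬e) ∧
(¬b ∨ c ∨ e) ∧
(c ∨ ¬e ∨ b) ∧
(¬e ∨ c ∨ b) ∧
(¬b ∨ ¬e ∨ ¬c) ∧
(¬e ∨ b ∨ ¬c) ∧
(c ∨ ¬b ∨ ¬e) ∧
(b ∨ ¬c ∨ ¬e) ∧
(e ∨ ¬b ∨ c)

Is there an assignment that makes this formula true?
Yes

Yes, the formula is satisfiable.

One satisfying assignment is: c=False, b=False, e=False

Verification: With this assignment, all 15 clauses evaluate to true.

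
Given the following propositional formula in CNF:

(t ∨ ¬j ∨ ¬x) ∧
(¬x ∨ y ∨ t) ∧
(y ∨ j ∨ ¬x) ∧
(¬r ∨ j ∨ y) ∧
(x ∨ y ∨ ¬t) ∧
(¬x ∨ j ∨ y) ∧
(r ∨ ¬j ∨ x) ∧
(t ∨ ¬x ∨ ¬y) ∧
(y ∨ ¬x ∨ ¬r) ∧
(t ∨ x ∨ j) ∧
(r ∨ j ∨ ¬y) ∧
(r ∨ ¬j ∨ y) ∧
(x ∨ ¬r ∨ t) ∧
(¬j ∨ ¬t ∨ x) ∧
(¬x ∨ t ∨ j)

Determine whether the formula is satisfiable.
Yes

Yes, the formula is satisfiable.

One satisfying assignment is: r=True, y=True, j=False, x=False, t=True

Verification: With this assignment, all 15 clauses evaluate to true.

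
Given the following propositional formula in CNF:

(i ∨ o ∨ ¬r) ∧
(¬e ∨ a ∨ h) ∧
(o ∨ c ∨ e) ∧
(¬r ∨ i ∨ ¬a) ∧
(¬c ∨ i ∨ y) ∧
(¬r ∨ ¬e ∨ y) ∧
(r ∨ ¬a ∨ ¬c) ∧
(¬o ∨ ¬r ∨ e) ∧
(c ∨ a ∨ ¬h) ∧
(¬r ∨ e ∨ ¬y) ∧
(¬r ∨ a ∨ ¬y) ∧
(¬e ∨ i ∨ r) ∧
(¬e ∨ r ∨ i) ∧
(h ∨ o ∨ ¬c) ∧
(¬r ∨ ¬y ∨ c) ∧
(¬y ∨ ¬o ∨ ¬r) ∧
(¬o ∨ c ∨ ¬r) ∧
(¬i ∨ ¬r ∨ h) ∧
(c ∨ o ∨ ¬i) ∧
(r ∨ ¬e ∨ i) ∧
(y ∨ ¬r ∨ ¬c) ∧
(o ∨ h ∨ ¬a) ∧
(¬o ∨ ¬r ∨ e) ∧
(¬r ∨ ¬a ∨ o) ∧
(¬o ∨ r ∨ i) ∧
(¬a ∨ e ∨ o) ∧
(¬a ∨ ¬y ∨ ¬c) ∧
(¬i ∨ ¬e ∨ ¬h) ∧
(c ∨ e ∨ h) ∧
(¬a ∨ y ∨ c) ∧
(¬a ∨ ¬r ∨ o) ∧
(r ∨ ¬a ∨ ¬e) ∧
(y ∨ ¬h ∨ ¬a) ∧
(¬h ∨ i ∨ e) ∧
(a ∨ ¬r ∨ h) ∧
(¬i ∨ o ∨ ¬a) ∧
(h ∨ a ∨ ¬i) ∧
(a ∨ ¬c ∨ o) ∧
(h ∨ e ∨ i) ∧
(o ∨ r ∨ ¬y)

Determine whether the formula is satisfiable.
Yes

Yes, the formula is satisfiable.

One satisfying assignment is: e=False, c=True, h=True, i=True, r=False, y=True, o=True, a=False

Verification: With this assignment, all 40 clauses evaluate to true.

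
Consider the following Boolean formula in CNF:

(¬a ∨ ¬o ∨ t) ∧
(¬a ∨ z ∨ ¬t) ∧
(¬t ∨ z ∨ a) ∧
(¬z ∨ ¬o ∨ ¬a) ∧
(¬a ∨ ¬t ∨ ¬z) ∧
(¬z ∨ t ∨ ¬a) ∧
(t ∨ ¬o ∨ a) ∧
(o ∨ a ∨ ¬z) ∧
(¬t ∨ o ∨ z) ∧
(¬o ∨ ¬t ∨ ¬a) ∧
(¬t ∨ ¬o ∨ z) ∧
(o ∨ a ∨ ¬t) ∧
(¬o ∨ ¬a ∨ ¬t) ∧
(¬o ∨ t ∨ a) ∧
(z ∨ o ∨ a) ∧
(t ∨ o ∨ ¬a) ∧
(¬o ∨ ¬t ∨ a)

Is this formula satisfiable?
No

No, the formula is not satisfiable.

No assignment of truth values to the variables can make all 17 clauses true simultaneously.

The formula is UNSAT (unsatisfiable).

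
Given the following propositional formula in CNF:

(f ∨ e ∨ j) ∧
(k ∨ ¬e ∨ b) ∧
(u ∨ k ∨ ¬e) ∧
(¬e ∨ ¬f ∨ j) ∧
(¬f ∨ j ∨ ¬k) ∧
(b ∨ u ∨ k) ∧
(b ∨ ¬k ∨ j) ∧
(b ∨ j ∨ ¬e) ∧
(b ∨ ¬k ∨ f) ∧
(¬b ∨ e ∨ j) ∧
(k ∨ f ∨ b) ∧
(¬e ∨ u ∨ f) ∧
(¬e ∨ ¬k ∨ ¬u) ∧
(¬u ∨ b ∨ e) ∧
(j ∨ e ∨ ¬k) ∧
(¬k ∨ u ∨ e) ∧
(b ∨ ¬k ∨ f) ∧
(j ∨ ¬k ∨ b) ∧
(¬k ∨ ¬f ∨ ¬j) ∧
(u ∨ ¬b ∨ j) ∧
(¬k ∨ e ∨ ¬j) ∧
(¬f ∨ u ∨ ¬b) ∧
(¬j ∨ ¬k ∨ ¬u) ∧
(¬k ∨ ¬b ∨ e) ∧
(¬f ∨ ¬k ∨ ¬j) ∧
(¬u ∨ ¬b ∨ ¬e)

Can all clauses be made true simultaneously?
Yes

Yes, the formula is satisfiable.

One satisfying assignment is: f=False, j=True, e=False, b=True, u=True, k=False

Verification: With this assignment, all 26 clauses evaluate to true.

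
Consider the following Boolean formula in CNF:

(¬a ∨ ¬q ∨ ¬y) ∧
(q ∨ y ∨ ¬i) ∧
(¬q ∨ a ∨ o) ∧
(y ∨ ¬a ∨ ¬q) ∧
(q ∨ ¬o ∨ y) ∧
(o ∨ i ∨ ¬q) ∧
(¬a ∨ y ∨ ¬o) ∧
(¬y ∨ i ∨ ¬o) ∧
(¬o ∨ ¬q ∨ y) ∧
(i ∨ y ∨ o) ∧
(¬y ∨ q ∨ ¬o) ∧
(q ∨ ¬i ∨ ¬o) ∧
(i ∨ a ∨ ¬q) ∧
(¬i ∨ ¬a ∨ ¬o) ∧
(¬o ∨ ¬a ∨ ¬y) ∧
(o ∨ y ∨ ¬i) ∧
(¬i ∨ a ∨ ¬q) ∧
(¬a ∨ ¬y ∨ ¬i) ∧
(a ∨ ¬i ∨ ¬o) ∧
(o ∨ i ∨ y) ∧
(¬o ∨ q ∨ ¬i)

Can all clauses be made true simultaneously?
Yes

Yes, the formula is satisfiable.

One satisfying assignment is: i=False, a=False, q=False, o=False, y=True

Verification: With this assignment, all 21 clauses evaluate to true.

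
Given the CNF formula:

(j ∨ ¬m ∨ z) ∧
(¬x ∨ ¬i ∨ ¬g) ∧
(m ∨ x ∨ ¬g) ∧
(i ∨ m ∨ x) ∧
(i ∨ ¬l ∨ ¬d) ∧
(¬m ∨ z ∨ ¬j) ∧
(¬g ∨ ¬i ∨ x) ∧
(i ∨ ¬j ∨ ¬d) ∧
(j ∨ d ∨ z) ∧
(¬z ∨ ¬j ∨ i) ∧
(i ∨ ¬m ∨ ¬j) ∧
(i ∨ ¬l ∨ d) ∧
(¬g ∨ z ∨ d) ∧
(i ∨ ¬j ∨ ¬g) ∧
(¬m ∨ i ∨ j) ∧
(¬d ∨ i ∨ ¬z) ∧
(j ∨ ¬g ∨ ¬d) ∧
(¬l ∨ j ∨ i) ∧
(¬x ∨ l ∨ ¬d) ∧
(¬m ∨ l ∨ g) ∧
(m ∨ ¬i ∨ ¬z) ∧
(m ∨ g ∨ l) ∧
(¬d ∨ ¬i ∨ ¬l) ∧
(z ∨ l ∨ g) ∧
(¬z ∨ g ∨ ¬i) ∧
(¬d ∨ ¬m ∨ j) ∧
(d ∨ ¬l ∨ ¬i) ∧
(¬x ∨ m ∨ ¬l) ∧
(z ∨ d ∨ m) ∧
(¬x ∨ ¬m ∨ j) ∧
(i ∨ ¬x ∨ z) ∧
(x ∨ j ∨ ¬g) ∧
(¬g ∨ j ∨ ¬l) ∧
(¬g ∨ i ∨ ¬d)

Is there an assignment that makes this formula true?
Yes

Yes, the formula is satisfiable.

One satisfying assignment is: j=False, i=False, z=True, l=False, g=True, x=True, d=False, m=False

Verification: With this assignment, all 34 clauses evaluate to true.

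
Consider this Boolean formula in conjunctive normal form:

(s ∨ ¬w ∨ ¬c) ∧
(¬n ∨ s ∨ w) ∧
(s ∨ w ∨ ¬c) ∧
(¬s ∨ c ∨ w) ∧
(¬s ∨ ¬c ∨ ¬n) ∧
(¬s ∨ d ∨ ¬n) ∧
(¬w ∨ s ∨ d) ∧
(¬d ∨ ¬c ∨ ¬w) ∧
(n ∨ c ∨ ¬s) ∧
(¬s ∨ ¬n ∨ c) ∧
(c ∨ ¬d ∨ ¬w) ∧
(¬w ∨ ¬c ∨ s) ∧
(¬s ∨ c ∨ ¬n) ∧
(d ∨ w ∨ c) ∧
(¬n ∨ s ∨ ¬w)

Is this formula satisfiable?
Yes

Yes, the formula is satisfiable.

One satisfying assignment is: d=True, w=False, s=False, c=False, n=False

Verification: With this assignment, all 15 clauses evaluate to true.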